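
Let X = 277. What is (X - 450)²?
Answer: 29929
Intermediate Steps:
(X - 450)² = (277 - 450)² = (-173)² = 29929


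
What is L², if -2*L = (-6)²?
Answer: 324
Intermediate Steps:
L = -18 (L = -½*(-6)² = -½*36 = -18)
L² = (-18)² = 324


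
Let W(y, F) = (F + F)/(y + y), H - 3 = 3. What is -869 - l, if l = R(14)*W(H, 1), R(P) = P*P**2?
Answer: -3979/3 ≈ -1326.3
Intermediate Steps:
H = 6 (H = 3 + 3 = 6)
R(P) = P**3
W(y, F) = F/y (W(y, F) = (2*F)/((2*y)) = (2*F)*(1/(2*y)) = F/y)
l = 1372/3 (l = 14**3*(1/6) = 2744*(1*(1/6)) = 2744*(1/6) = 1372/3 ≈ 457.33)
-869 - l = -869 - 1*1372/3 = -869 - 1372/3 = -3979/3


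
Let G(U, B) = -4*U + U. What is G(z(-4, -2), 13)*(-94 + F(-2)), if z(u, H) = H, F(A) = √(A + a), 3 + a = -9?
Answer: -564 + 6*I*√14 ≈ -564.0 + 22.45*I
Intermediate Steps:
a = -12 (a = -3 - 9 = -12)
F(A) = √(-12 + A) (F(A) = √(A - 12) = √(-12 + A))
G(U, B) = -3*U
G(z(-4, -2), 13)*(-94 + F(-2)) = (-3*(-2))*(-94 + √(-12 - 2)) = 6*(-94 + √(-14)) = 6*(-94 + I*√14) = -564 + 6*I*√14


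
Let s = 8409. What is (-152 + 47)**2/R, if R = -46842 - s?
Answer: -175/877 ≈ -0.19954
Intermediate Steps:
R = -55251 (R = -46842 - 1*8409 = -46842 - 8409 = -55251)
(-152 + 47)**2/R = (-152 + 47)**2/(-55251) = (-105)**2*(-1/55251) = 11025*(-1/55251) = -175/877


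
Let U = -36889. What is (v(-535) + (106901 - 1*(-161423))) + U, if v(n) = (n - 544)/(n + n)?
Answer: 247636529/1070 ≈ 2.3144e+5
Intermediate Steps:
v(n) = (-544 + n)/(2*n) (v(n) = (-544 + n)/((2*n)) = (-544 + n)*(1/(2*n)) = (-544 + n)/(2*n))
(v(-535) + (106901 - 1*(-161423))) + U = ((1/2)*(-544 - 535)/(-535) + (106901 - 1*(-161423))) - 36889 = ((1/2)*(-1/535)*(-1079) + (106901 + 161423)) - 36889 = (1079/1070 + 268324) - 36889 = 287107759/1070 - 36889 = 247636529/1070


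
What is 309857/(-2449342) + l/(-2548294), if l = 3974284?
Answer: -751713389649/445831680182 ≈ -1.6861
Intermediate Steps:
309857/(-2449342) + l/(-2548294) = 309857/(-2449342) + 3974284/(-2548294) = 309857*(-1/2449342) + 3974284*(-1/2548294) = -309857/2449342 - 1987142/1274147 = -751713389649/445831680182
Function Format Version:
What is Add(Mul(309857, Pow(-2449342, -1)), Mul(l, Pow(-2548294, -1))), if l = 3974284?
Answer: Rational(-751713389649, 445831680182) ≈ -1.6861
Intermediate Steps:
Add(Mul(309857, Pow(-2449342, -1)), Mul(l, Pow(-2548294, -1))) = Add(Mul(309857, Pow(-2449342, -1)), Mul(3974284, Pow(-2548294, -1))) = Add(Mul(309857, Rational(-1, 2449342)), Mul(3974284, Rational(-1, 2548294))) = Add(Rational(-309857, 2449342), Rational(-1987142, 1274147)) = Rational(-751713389649, 445831680182)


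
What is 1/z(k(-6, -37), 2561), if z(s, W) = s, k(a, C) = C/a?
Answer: 6/37 ≈ 0.16216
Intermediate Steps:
1/z(k(-6, -37), 2561) = 1/(-37/(-6)) = 1/(-37*(-1/6)) = 1/(37/6) = 6/37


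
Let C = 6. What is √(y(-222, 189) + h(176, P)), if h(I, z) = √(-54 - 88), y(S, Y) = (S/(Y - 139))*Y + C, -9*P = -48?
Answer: √(-20829 + 25*I*√142)/5 ≈ 0.20641 + 28.865*I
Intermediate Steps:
P = 16/3 (P = -⅑*(-48) = 16/3 ≈ 5.3333)
y(S, Y) = 6 + S*Y/(-139 + Y) (y(S, Y) = (S/(Y - 139))*Y + 6 = (S/(-139 + Y))*Y + 6 = S*Y/(-139 + Y) + 6 = 6 + S*Y/(-139 + Y))
h(I, z) = I*√142 (h(I, z) = √(-142) = I*√142)
√(y(-222, 189) + h(176, P)) = √((-834 + 6*189 - 222*189)/(-139 + 189) + I*√142) = √((-834 + 1134 - 41958)/50 + I*√142) = √((1/50)*(-41658) + I*√142) = √(-20829/25 + I*√142)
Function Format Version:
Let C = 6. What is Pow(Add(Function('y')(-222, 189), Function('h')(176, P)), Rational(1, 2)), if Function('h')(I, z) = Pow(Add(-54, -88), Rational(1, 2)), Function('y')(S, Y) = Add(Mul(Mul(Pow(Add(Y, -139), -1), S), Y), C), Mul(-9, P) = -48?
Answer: Mul(Rational(1, 5), Pow(Add(-20829, Mul(25, I, Pow(142, Rational(1, 2)))), Rational(1, 2))) ≈ Add(0.20641, Mul(28.865, I))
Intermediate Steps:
P = Rational(16, 3) (P = Mul(Rational(-1, 9), -48) = Rational(16, 3) ≈ 5.3333)
Function('y')(S, Y) = Add(6, Mul(S, Y, Pow(Add(-139, Y), -1))) (Function('y')(S, Y) = Add(Mul(Mul(Pow(Add(Y, -139), -1), S), Y), 6) = Add(Mul(Mul(Pow(Add(-139, Y), -1), S), Y), 6) = Add(Mul(Mul(S, Pow(Add(-139, Y), -1)), Y), 6) = Add(Mul(S, Y, Pow(Add(-139, Y), -1)), 6) = Add(6, Mul(S, Y, Pow(Add(-139, Y), -1))))
Function('h')(I, z) = Mul(I, Pow(142, Rational(1, 2))) (Function('h')(I, z) = Pow(-142, Rational(1, 2)) = Mul(I, Pow(142, Rational(1, 2))))
Pow(Add(Function('y')(-222, 189), Function('h')(176, P)), Rational(1, 2)) = Pow(Add(Mul(Pow(Add(-139, 189), -1), Add(-834, Mul(6, 189), Mul(-222, 189))), Mul(I, Pow(142, Rational(1, 2)))), Rational(1, 2)) = Pow(Add(Mul(Pow(50, -1), Add(-834, 1134, -41958)), Mul(I, Pow(142, Rational(1, 2)))), Rational(1, 2)) = Pow(Add(Mul(Rational(1, 50), -41658), Mul(I, Pow(142, Rational(1, 2)))), Rational(1, 2)) = Pow(Add(Rational(-20829, 25), Mul(I, Pow(142, Rational(1, 2)))), Rational(1, 2))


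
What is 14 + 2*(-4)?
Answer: 6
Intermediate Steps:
14 + 2*(-4) = 14 - 8 = 6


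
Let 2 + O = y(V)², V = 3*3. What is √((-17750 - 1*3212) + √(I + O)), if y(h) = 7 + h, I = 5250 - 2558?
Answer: √(-20962 + √2946) ≈ 144.59*I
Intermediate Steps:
I = 2692
V = 9
O = 254 (O = -2 + (7 + 9)² = -2 + 16² = -2 + 256 = 254)
√((-17750 - 1*3212) + √(I + O)) = √((-17750 - 1*3212) + √(2692 + 254)) = √((-17750 - 3212) + √2946) = √(-20962 + √2946)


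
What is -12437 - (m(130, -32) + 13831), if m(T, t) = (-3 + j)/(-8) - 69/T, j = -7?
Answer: -6829867/260 ≈ -26269.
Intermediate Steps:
m(T, t) = 5/4 - 69/T (m(T, t) = (-3 - 7)/(-8) - 69/T = -10*(-⅛) - 69/T = 5/4 - 69/T)
-12437 - (m(130, -32) + 13831) = -12437 - ((5/4 - 69/130) + 13831) = -12437 - (187/260 + 13831) = -12437 - 1*3596247/260 = -12437 - 3596247/260 = -6829867/260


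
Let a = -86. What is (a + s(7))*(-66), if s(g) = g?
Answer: 5214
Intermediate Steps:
(a + s(7))*(-66) = (-86 + 7)*(-66) = -79*(-66) = 5214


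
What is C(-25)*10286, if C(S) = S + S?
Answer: -514300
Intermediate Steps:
C(S) = 2*S
C(-25)*10286 = (2*(-25))*10286 = -50*10286 = -514300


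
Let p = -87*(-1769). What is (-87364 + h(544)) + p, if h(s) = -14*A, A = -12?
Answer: 66707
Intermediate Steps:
p = 153903
h(s) = 168 (h(s) = -14*(-12) = 168)
(-87364 + h(544)) + p = (-87364 + 168) + 153903 = -87196 + 153903 = 66707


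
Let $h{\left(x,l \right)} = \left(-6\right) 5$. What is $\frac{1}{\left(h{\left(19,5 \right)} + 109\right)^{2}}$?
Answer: $\frac{1}{6241} \approx 0.00016023$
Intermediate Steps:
$h{\left(x,l \right)} = -30$
$\frac{1}{\left(h{\left(19,5 \right)} + 109\right)^{2}} = \frac{1}{\left(-30 + 109\right)^{2}} = \frac{1}{79^{2}} = \frac{1}{6241}$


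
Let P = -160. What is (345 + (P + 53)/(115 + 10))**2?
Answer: 1850548324/15625 ≈ 1.1844e+5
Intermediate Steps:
(345 + (P + 53)/(115 + 10))**2 = (345 + (-160 + 53)/(115 + 10))**2 = (345 - 107/125)**2 = (43018/125)**2 = 1850548324/15625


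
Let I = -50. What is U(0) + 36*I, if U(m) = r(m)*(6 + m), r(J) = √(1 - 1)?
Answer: -1800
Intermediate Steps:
r(J) = 0 (r(J) = √0 = 0)
U(m) = 0 (U(m) = 0*(6 + m) = 0)
U(0) + 36*I = 0 + 36*(-50) = 0 - 1800 = -1800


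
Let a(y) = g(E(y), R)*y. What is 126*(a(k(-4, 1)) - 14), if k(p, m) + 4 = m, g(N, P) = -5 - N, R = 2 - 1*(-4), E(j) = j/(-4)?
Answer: 819/2 ≈ 409.50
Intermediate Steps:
E(j) = -j/4 (E(j) = j*(-¼) = -j/4)
R = 6 (R = 2 + 4 = 6)
k(p, m) = -4 + m
a(y) = y*(-5 + y/4) (a(y) = (-5 - (-1)*y/4)*y = (-5 + y/4)*y = y*(-5 + y/4))
126*(a(k(-4, 1)) - 14) = 126*((-4 + 1)*(-20 + (-4 + 1))/4 - 14) = 126*((¼)*(-3)*(-20 - 3) - 14) = 126*((¼)*(-3)*(-23) - 14) = 126*(69/4 - 14) = 126*(13/4) = 819/2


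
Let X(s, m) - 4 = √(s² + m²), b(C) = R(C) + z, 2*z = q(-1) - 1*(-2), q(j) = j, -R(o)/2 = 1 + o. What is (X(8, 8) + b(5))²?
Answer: 737/4 - 120*√2 ≈ 14.544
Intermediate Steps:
R(o) = -2 - 2*o (R(o) = -2*(1 + o) = -2 - 2*o)
z = ½ (z = (-1 - 1*(-2))/2 = (-1 + 2)/2 = (½)*1 = ½ ≈ 0.50000)
b(C) = -3/2 - 2*C (b(C) = (-2 - 2*C) + ½ = -3/2 - 2*C)
X(s, m) = 4 + √(m² + s²) (X(s, m) = 4 + √(s² + m²) = 4 + √(m² + s²))
(X(8, 8) + b(5))² = ((4 + √(8² + 8²)) + (-3/2 - 2*5))² = ((4 + √(64 + 64)) + (-3/2 - 10))² = ((4 + √128) - 23/2)² = ((4 + 8*√2) - 23/2)² = (-15/2 + 8*√2)²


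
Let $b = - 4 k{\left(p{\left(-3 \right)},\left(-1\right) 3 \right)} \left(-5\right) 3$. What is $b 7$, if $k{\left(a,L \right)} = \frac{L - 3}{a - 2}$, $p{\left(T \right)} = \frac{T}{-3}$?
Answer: $2520$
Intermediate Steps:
$p{\left(T \right)} = - \frac{T}{3}$ ($p{\left(T \right)} = T \left(- \frac{1}{3}\right) = - \frac{T}{3}$)
$k{\left(a,L \right)} = \frac{-3 + L}{-2 + a}$
$b = 360$ ($b = - 4 \frac{-3 - 3}{-2 - -1} \left(-5\right) 3 = - 4 \frac{-3 - 3}{-2 + 1} \left(-5\right) 3 = - 4 \frac{1}{-1} \left(-6\right) \left(-5\right) 3 = - 4 \left(-1\right) \left(-6\right) \left(-5\right) 3 = - 4 \cdot 6 \left(-5\right) 3 = - 4 \left(\left(-30\right) 3\right) = \left(-4\right) \left(-90\right) = 360$)
$b 7 = 360 \cdot 7 = 2520$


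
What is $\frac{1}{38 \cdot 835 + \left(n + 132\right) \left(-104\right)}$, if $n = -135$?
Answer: $\frac{1}{32042} \approx 3.1209 \cdot 10^{-5}$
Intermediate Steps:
$\frac{1}{38 \cdot 835 + \left(n + 132\right) \left(-104\right)} = \frac{1}{38 \cdot 835 + \left(-135 + 132\right) \left(-104\right)} = \frac{1}{31730 - -312} = \frac{1}{31730 + 312} = \frac{1}{32042}$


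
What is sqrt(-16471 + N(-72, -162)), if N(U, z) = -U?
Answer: 23*I*sqrt(31) ≈ 128.06*I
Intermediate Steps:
sqrt(-16471 + N(-72, -162)) = sqrt(-16471 - 1*(-72)) = sqrt(-16471 + 72) = sqrt(-16399) = 23*I*sqrt(31)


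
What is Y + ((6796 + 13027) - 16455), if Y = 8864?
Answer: 12232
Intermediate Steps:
Y + ((6796 + 13027) - 16455) = 8864 + ((6796 + 13027) - 16455) = 8864 + (19823 - 16455) = 8864 + 3368 = 12232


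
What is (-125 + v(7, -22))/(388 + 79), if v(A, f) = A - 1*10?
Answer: -128/467 ≈ -0.27409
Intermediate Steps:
v(A, f) = -10 + A (v(A, f) = A - 10 = -10 + A)
(-125 + v(7, -22))/(388 + 79) = (-125 + (-10 + 7))/(388 + 79) = (-125 - 3)/467 = -128*1/467 = -128/467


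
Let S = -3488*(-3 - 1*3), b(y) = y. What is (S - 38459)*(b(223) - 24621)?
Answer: 427721338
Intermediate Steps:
S = 20928 (S = -3488*(-3 - 3) = -3488*(-6) = 20928)
(S - 38459)*(b(223) - 24621) = (20928 - 38459)*(223 - 24621) = -17531*(-24398) = 427721338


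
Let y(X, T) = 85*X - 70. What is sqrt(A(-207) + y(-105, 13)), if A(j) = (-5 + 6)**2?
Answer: I*sqrt(8994) ≈ 94.837*I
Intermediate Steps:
A(j) = 1 (A(j) = 1**2 = 1)
y(X, T) = -70 + 85*X
sqrt(A(-207) + y(-105, 13)) = sqrt(1 + (-70 + 85*(-105))) = sqrt(1 + (-70 - 8925)) = sqrt(1 - 8995) = sqrt(-8994) = I*sqrt(8994)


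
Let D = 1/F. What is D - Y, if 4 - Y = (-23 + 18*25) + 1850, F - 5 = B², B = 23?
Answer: 1213783/534 ≈ 2273.0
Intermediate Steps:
F = 534 (F = 5 + 23² = 5 + 529 = 534)
D = 1/534 ≈ 0.0018727
Y = -2273 (Y = 4 - ((-23 + 18*25) + 1850) = 4 - ((-23 + 450) + 1850) = 4 - (427 + 1850) = 4 - 1*2277 = 4 - 2277 = -2273)
D - Y = 1/534 - 1*(-2273) = 1/534 + 2273 = 1213783/534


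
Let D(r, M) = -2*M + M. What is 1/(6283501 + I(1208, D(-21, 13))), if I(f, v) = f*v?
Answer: 1/6267797 ≈ 1.5955e-7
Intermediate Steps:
D(r, M) = -M
1/(6283501 + I(1208, D(-21, 13))) = 1/(6283501 + 1208*(-1*13)) = 1/(6283501 + 1208*(-13)) = 1/(6283501 - 15704) = 1/6267797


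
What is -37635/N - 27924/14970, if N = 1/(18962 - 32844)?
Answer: 1303510424996/2495 ≈ 5.2245e+8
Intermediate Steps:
N = -1/13882 (N = 1/(-13882) = -1/13882 ≈ -7.2036e-5)
-37635/N - 27924/14970 = -37635/(-1/13882) - 27924/14970 = -37635*(-13882) - 27924*1/14970 = 522449070 - 4654/2495 = 1303510424996/2495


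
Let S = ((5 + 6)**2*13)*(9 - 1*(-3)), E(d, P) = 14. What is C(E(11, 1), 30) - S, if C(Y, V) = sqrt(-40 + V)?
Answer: -18876 + I*sqrt(10) ≈ -18876.0 + 3.1623*I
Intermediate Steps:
S = 18876 (S = (11**2*13)*(9 + 3) = (121*13)*12 = 1573*12 = 18876)
C(E(11, 1), 30) - S = sqrt(-40 + 30) - 1*18876 = sqrt(-10) - 18876 = I*sqrt(10) - 18876 = -18876 + I*sqrt(10)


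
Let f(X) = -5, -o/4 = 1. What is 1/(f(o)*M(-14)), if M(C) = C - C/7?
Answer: 1/60 ≈ 0.016667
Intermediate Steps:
o = -4 (o = -4*1 = -4)
M(C) = 6*C/7 (M(C) = C - C/7 = 6*C/7)
1/(f(o)*M(-14)) = 1/(-30*(-14)/7) = 1/(-5*(-12)) = 1/60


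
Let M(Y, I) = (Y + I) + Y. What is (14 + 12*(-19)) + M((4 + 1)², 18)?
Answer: -146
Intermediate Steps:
M(Y, I) = I + 2*Y (M(Y, I) = (I + Y) + Y = I + 2*Y)
(14 + 12*(-19)) + M((4 + 1)², 18) = (14 + 12*(-19)) + (18 + 2*(4 + 1)²) = (14 - 228) + (18 + 2*5²) = -214 + (18 + 2*25) = -214 + (18 + 50) = -214 + 68 = -146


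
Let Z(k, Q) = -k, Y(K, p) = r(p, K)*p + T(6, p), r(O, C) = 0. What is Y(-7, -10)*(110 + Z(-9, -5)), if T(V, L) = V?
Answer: 714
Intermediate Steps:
Y(K, p) = 6 (Y(K, p) = 0*p + 6 = 0 + 6 = 6)
Y(-7, -10)*(110 + Z(-9, -5)) = 6*(110 - 1*(-9)) = 6*(110 + 9) = 6*119 = 714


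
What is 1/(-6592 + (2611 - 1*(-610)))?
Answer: -1/3371 ≈ -0.00029665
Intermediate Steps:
1/(-6592 + (2611 - 1*(-610))) = 1/(-6592 + (2611 + 610)) = 1/(-6592 + 3221) = 1/(-3371) = -1/3371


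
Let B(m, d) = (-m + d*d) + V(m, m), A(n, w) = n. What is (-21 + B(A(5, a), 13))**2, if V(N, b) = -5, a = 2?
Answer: 19044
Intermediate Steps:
B(m, d) = -5 + d**2 - m (B(m, d) = (-m + d*d) - 5 = (-m + d**2) - 5 = (d**2 - m) - 5 = -5 + d**2 - m)
(-21 + B(A(5, a), 13))**2 = (-21 + (-5 + 13**2 - 1*5))**2 = (-21 + (-5 + 169 - 5))**2 = (-21 + 159)**2 = 138**2 = 19044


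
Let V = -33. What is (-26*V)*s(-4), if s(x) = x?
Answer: -3432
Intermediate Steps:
(-26*V)*s(-4) = -26*(-33)*(-4) = 858*(-4) = -3432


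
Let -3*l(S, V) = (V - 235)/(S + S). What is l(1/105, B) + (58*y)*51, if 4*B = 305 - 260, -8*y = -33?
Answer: 128939/8 ≈ 16117.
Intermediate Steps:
y = 33/8 (y = -⅛*(-33) = 33/8 ≈ 4.1250)
B = 45/4 (B = (305 - 260)/4 = (¼)*45 = 45/4 ≈ 11.250)
l(S, V) = -(-235 + V)/(6*S) (l(S, V) = -(V - 235)/(3*(S + S)) = -(-235 + V)/(3*(2*S)) = -(-235 + V)*1/(2*S)/3 = -(-235 + V)/(6*S))
l(1/105, B) + (58*y)*51 = (235 - 1*45/4)/(6*(1/105)) + (58*(33/8))*51 = (235 - 45/4)/(6*(1/105)) + (957/4)*51 = (⅙)*105*(895/4) + 48807/4 = 31325/8 + 48807/4 = 128939/8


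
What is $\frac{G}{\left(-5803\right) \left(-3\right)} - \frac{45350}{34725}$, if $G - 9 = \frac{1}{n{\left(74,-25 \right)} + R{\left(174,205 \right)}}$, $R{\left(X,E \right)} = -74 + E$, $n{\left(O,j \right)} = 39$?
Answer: $- \frac{596273429}{456754130} \approx -1.3055$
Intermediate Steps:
$G = \frac{1531}{170}$ ($G = 9 + \frac{1}{39 + \left(-74 + 205\right)} = 9 + \frac{1}{39 + 131} = 9 + \frac{1}{170} = \frac{1531}{170} \approx 9.0059$)
$\frac{G}{\left(-5803\right) \left(-3\right)} - \frac{45350}{34725} = \frac{1531}{170 \left(\left(-5803\right) \left(-3\right)\right)} - \frac{45350}{34725} = \frac{1531}{170 \cdot 17409} - \frac{1814}{1389} = \frac{1531}{170} \cdot \frac{1}{17409} - \frac{1814}{1389} = \frac{1531}{2959530} - \frac{1814}{1389} = - \frac{596273429}{456754130}$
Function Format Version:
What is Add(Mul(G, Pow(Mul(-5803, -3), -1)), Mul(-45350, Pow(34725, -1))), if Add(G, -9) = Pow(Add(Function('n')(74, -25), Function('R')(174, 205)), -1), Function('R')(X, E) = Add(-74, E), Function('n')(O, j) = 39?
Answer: Rational(-596273429, 456754130) ≈ -1.3055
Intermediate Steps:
G = Rational(1531, 170) (G = Add(9, Pow(Add(39, Add(-74, 205)), -1)) = Add(9, Pow(Add(39, 131), -1)) = Add(9, Pow(170, -1)) = Add(9, Rational(1, 170)) = Rational(1531, 170) ≈ 9.0059)
Add(Mul(G, Pow(Mul(-5803, -3), -1)), Mul(-45350, Pow(34725, -1))) = Add(Mul(Rational(1531, 170), Pow(Mul(-5803, -3), -1)), Mul(-45350, Pow(34725, -1))) = Add(Mul(Rational(1531, 170), Pow(17409, -1)), Mul(-45350, Rational(1, 34725))) = Add(Mul(Rational(1531, 170), Rational(1, 17409)), Rational(-1814, 1389)) = Add(Rational(1531, 2959530), Rational(-1814, 1389)) = Rational(-596273429, 456754130)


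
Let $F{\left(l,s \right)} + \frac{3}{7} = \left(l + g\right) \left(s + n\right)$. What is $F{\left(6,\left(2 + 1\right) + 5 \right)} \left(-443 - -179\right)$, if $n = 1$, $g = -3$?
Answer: $- \frac{49104}{7} \approx -7014.9$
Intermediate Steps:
$F{\left(l,s \right)} = - \frac{3}{7} + \left(1 + s\right) \left(-3 + l\right)$ ($F{\left(l,s \right)} = - \frac{3}{7} + \left(l - 3\right) \left(s + 1\right) = - \frac{3}{7} + \left(-3 + l\right) \left(1 + s\right) = - \frac{3}{7} + \left(1 + s\right) \left(-3 + l\right)$)
$F{\left(6,\left(2 + 1\right) + 5 \right)} \left(-443 - -179\right) = \left(- \frac{24}{7} + 6 - 3 \left(\left(2 + 1\right) + 5\right) + 6 \left(\left(2 + 1\right) + 5\right)\right) \left(-443 - -179\right) = \left(- \frac{24}{7} + 6 - 3 \left(3 + 5\right) + 6 \left(3 + 5\right)\right) \left(-443 + 179\right) = \left(- \frac{24}{7} + 6 - 24 + 6 \cdot 8\right) \left(-264\right) = \left(- \frac{24}{7} + 6 - 24 + 48\right) \left(-264\right) = \frac{186}{7} \left(-264\right) = - \frac{49104}{7}$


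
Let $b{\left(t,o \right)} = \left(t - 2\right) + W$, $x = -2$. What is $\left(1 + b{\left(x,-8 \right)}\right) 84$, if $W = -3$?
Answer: $-504$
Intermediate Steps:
$b{\left(t,o \right)} = -5 + t$ ($b{\left(t,o \right)} = \left(t - 2\right) - 3 = \left(-2 + t\right) - 3 = -5 + t$)
$\left(1 + b{\left(x,-8 \right)}\right) 84 = \left(1 - 7\right) 84 = \left(-6\right) 84 = -504$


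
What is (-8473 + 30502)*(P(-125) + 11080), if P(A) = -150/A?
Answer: 1220538774/5 ≈ 2.4411e+8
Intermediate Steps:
(-8473 + 30502)*(P(-125) + 11080) = (-8473 + 30502)*(-150/(-125) + 11080) = 22029*(-150*(-1/125) + 11080) = 22029*(6/5 + 11080) = 22029*(55406/5) = 1220538774/5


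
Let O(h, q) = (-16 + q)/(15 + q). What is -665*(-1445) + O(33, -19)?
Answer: 3843735/4 ≈ 9.6093e+5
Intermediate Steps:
O(h, q) = (-16 + q)/(15 + q)
-665*(-1445) + O(33, -19) = -665*(-1445) + (-16 - 19)/(15 - 19) = 960925 - 35/(-4) = 960925 - ¼*(-35) = 960925 + 35/4 = 3843735/4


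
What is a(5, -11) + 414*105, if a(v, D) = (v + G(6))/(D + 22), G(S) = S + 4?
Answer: 478185/11 ≈ 43471.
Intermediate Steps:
G(S) = 4 + S
a(v, D) = (10 + v)/(22 + D) (a(v, D) = (v + (4 + 6))/(D + 22) = (v + 10)/(22 + D) = (10 + v)/(22 + D))
a(5, -11) + 414*105 = (10 + 5)/(22 - 11) + 414*105 = 15/11 + 43470 = 478185/11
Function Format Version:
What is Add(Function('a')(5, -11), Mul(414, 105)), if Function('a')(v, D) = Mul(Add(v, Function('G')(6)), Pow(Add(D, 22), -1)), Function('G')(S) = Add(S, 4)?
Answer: Rational(478185, 11) ≈ 43471.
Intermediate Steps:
Function('G')(S) = Add(4, S)
Function('a')(v, D) = Mul(Pow(Add(22, D), -1), Add(10, v)) (Function('a')(v, D) = Mul(Add(v, Add(4, 6)), Pow(Add(D, 22), -1)) = Mul(Add(v, 10), Pow(Add(22, D), -1)) = Mul(Add(10, v), Pow(Add(22, D), -1)) = Mul(Pow(Add(22, D), -1), Add(10, v)))
Add(Function('a')(5, -11), Mul(414, 105)) = Add(Mul(Pow(Add(22, -11), -1), Add(10, 5)), Mul(414, 105)) = Add(Mul(Pow(11, -1), 15), 43470) = Add(Mul(Rational(1, 11), 15), 43470) = Add(Rational(15, 11), 43470) = Rational(478185, 11)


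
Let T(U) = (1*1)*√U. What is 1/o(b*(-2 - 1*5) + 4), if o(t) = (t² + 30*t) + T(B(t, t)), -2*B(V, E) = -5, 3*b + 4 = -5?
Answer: 550/756249 - √10/3781245 ≈ 0.00072644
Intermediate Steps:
b = -3 (b = -4/3 + (⅓)*(-5) = -4/3 - 5/3 = -3)
B(V, E) = 5/2 (B(V, E) = -½*(-5) = 5/2)
T(U) = √U (T(U) = 1*√U = √U)
o(t) = t² + √10/2 + 30*t (o(t) = (t² + 30*t) + √(5/2) = (t² + 30*t) + √10/2 = t² + √10/2 + 30*t)
1/o(b*(-2 - 1*5) + 4) = 1/((-3*(-2 - 1*5) + 4)² + √10/2 + 30*(-3*(-2 - 1*5) + 4)) = 1/((-3*(-2 - 5) + 4)² + √10/2 + 30*(-3*(-2 - 5) + 4)) = 1/((-3*(-7) + 4)² + √10/2 + 30*(-3*(-7) + 4)) = 1/((21 + 4)² + √10/2 + 30*(21 + 4)) = 1/(25² + √10/2 + 30*25) = 1/(625 + √10/2 + 750) = 1/(1375 + √10/2)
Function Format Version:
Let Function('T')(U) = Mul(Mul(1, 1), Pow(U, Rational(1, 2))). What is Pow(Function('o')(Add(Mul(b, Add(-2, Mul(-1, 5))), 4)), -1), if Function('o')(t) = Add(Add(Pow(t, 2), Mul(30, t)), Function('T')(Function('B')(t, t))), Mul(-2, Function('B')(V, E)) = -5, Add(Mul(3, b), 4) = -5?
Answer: Add(Rational(550, 756249), Mul(Rational(-1, 3781245), Pow(10, Rational(1, 2)))) ≈ 0.00072644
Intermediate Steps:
b = -3 (b = Add(Rational(-4, 3), Mul(Rational(1, 3), -5)) = Add(Rational(-4, 3), Rational(-5, 3)) = -3)
Function('B')(V, E) = Rational(5, 2) (Function('B')(V, E) = Mul(Rational(-1, 2), -5) = Rational(5, 2))
Function('T')(U) = Pow(U, Rational(1, 2)) (Function('T')(U) = Mul(1, Pow(U, Rational(1, 2))) = Pow(U, Rational(1, 2)))
Function('o')(t) = Add(Pow(t, 2), Mul(Rational(1, 2), Pow(10, Rational(1, 2))), Mul(30, t)) (Function('o')(t) = Add(Add(Pow(t, 2), Mul(30, t)), Pow(Rational(5, 2), Rational(1, 2))) = Add(Add(Pow(t, 2), Mul(30, t)), Mul(Rational(1, 2), Pow(10, Rational(1, 2)))) = Add(Pow(t, 2), Mul(Rational(1, 2), Pow(10, Rational(1, 2))), Mul(30, t)))
Pow(Function('o')(Add(Mul(b, Add(-2, Mul(-1, 5))), 4)), -1) = Pow(Add(Pow(Add(Mul(-3, Add(-2, Mul(-1, 5))), 4), 2), Mul(Rational(1, 2), Pow(10, Rational(1, 2))), Mul(30, Add(Mul(-3, Add(-2, Mul(-1, 5))), 4))), -1) = Pow(Add(Pow(Add(Mul(-3, Add(-2, -5)), 4), 2), Mul(Rational(1, 2), Pow(10, Rational(1, 2))), Mul(30, Add(Mul(-3, Add(-2, -5)), 4))), -1) = Pow(Add(Pow(Add(Mul(-3, -7), 4), 2), Mul(Rational(1, 2), Pow(10, Rational(1, 2))), Mul(30, Add(Mul(-3, -7), 4))), -1) = Pow(Add(Pow(Add(21, 4), 2), Mul(Rational(1, 2), Pow(10, Rational(1, 2))), Mul(30, Add(21, 4))), -1) = Pow(Add(Pow(25, 2), Mul(Rational(1, 2), Pow(10, Rational(1, 2))), Mul(30, 25)), -1) = Pow(Add(625, Mul(Rational(1, 2), Pow(10, Rational(1, 2))), 750), -1) = Pow(Add(1375, Mul(Rational(1, 2), Pow(10, Rational(1, 2)))), -1)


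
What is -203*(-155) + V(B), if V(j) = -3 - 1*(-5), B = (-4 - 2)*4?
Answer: 31467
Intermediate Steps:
B = -24 (B = -6*4 = -24)
V(j) = 2 (V(j) = -3 + 5 = 2)
-203*(-155) + V(B) = -203*(-155) + 2 = 31465 + 2 = 31467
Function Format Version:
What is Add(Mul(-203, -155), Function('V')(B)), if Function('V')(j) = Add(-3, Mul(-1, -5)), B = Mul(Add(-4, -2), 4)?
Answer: 31467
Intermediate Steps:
B = -24 (B = Mul(-6, 4) = -24)
Function('V')(j) = 2 (Function('V')(j) = Add(-3, 5) = 2)
Add(Mul(-203, -155), Function('V')(B)) = Add(Mul(-203, -155), 2) = Add(31465, 2) = 31467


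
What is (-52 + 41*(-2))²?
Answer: 17956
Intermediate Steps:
(-52 + 41*(-2))² = (-52 - 82)² = (-134)² = 17956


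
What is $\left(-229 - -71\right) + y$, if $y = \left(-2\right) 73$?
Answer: $-304$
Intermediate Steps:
$y = -146$
$\left(-229 - -71\right) + y = \left(-229 - -71\right) - 146 = \left(-229 + 71\right) - 146 = -158 - 146 = -304$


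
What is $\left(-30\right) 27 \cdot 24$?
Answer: $-19440$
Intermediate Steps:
$\left(-30\right) 27 \cdot 24 = \left(-810\right) 24 = -19440$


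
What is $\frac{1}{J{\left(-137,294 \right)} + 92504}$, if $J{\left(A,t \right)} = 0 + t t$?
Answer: $\frac{1}{178940} \approx 5.5885 \cdot 10^{-6}$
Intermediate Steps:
$J{\left(A,t \right)} = t^{2}$ ($J{\left(A,t \right)} = 0 + t^{2} = t^{2}$)
$\frac{1}{J{\left(-137,294 \right)} + 92504} = \frac{1}{294^{2} + 92504} = \frac{1}{86436 + 92504} = \frac{1}{178940}$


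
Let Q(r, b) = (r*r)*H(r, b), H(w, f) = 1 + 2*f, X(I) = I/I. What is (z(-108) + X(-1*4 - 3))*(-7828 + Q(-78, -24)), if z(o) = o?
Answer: 31434032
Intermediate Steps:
X(I) = 1
Q(r, b) = r²*(1 + 2*b) (Q(r, b) = (r*r)*(1 + 2*b) = r²*(1 + 2*b))
(z(-108) + X(-1*4 - 3))*(-7828 + Q(-78, -24)) = (-108 + 1)*(-7828 + (-78)²*(1 + 2*(-24))) = -107*(-7828 + 6084*(1 - 48)) = -107*(-7828 + 6084*(-47)) = -107*(-7828 - 285948) = -107*(-293776) = 31434032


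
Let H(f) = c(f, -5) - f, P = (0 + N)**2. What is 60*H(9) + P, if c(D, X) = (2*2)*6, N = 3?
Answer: 909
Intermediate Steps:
c(D, X) = 24 (c(D, X) = 4*6 = 24)
P = 9 (P = (0 + 3)**2 = 3**2 = 9)
H(f) = 24 - f
60*H(9) + P = 60*(24 - 1*9) + 9 = 60*(24 - 9) + 9 = 60*15 + 9 = 900 + 9 = 909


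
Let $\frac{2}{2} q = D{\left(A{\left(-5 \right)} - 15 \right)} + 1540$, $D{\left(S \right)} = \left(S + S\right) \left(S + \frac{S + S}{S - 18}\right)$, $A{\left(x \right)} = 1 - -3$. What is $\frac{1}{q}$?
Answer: $\frac{29}{51194} \approx 0.00056647$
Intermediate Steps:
$A{\left(x \right)} = 4$ ($A{\left(x \right)} = 1 + 3 = 4$)
$D{\left(S \right)} = 2 S \left(S + \frac{2 S}{-18 + S}\right)$
$q = \frac{51194}{29}$ ($q = \frac{2 \left(4 - 15\right)^{2} \left(-16 + \left(4 - 15\right)\right)}{-18 + \left(4 - 15\right)} + 1540 = \frac{2 \left(-11\right)^{2} \left(-16 - 11\right)}{-18 - 11} + 1540 = 2 \cdot 121 \frac{1}{-29} \left(-27\right) + 1540 = 2 \cdot 121 \left(- \frac{1}{29}\right) \left(-27\right) + 1540 = \frac{6534}{29} + 1540 = \frac{51194}{29} \approx 1765.3$)
$\frac{1}{q} = \frac{1}{\frac{51194}{29}} = \frac{29}{51194}$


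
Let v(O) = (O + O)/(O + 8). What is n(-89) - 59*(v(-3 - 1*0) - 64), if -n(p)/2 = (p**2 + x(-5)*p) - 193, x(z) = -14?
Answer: -70506/5 ≈ -14101.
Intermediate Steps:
v(O) = 2*O/(8 + O) (v(O) = (2*O)/(8 + O) = 2*O/(8 + O))
n(p) = 386 - 2*p**2 + 28*p (n(p) = -2*((p**2 - 14*p) - 193) = -2*(-193 + p**2 - 14*p) = 386 - 2*p**2 + 28*p)
n(-89) - 59*(v(-3 - 1*0) - 64) = (386 - 2*(-89)**2 + 28*(-89)) - 59*(2*(-3 - 1*0)/(8 + (-3 - 1*0)) - 64) = (386 - 2*7921 - 2492) - 59*(2*(-3 + 0)/(8 + (-3 + 0)) - 64) = (386 - 15842 - 2492) - 59*(2*(-3)/(8 - 3) - 64) = -17948 - 59*(2*(-3)/5 - 64) = -17948 - 59*(2*(-3)*(1/5) - 64) = -17948 - 59*(-6/5 - 64) = -17948 - 59*(-326)/5 = -17948 - 1*(-19234/5) = -17948 + 19234/5 = -70506/5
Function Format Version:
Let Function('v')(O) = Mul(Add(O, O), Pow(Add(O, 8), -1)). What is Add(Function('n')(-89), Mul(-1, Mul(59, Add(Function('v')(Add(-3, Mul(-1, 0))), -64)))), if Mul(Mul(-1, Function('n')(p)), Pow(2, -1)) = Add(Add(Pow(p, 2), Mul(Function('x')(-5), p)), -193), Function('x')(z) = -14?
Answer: Rational(-70506, 5) ≈ -14101.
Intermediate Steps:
Function('v')(O) = Mul(2, O, Pow(Add(8, O), -1)) (Function('v')(O) = Mul(Mul(2, O), Pow(Add(8, O), -1)) = Mul(2, O, Pow(Add(8, O), -1)))
Function('n')(p) = Add(386, Mul(-2, Pow(p, 2)), Mul(28, p)) (Function('n')(p) = Mul(-2, Add(Add(Pow(p, 2), Mul(-14, p)), -193)) = Mul(-2, Add(-193, Pow(p, 2), Mul(-14, p))) = Add(386, Mul(-2, Pow(p, 2)), Mul(28, p)))
Add(Function('n')(-89), Mul(-1, Mul(59, Add(Function('v')(Add(-3, Mul(-1, 0))), -64)))) = Add(Add(386, Mul(-2, Pow(-89, 2)), Mul(28, -89)), Mul(-1, Mul(59, Add(Mul(2, Add(-3, Mul(-1, 0)), Pow(Add(8, Add(-3, Mul(-1, 0))), -1)), -64)))) = Add(Add(386, Mul(-2, 7921), -2492), Mul(-1, Mul(59, Add(Mul(2, Add(-3, 0), Pow(Add(8, Add(-3, 0)), -1)), -64)))) = Add(Add(386, -15842, -2492), Mul(-1, Mul(59, Add(Mul(2, -3, Pow(Add(8, -3), -1)), -64)))) = Add(-17948, Mul(-1, Mul(59, Add(Mul(2, -3, Pow(5, -1)), -64)))) = Add(-17948, Mul(-1, Mul(59, Add(Mul(2, -3, Rational(1, 5)), -64)))) = Add(-17948, Mul(-1, Mul(59, Add(Rational(-6, 5), -64)))) = Add(-17948, Mul(-1, Mul(59, Rational(-326, 5)))) = Add(-17948, Mul(-1, Rational(-19234, 5))) = Add(-17948, Rational(19234, 5)) = Rational(-70506, 5)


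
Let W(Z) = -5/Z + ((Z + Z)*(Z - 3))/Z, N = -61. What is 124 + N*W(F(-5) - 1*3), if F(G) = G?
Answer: 11423/8 ≈ 1427.9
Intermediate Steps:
W(Z) = -6 - 5/Z + 2*Z (W(Z) = -5/Z + ((2*Z)*(-3 + Z))/Z = -5/Z + (2*Z*(-3 + Z))/Z = -5/Z + (-6 + 2*Z) = -6 - 5/Z + 2*Z)
124 + N*W(F(-5) - 1*3) = 124 - 61*(-6 - 5/(-5 - 1*3) + 2*(-5 - 1*3)) = 124 - 61*(-6 - 5/(-5 - 3) + 2*(-5 - 3)) = 124 - 61*(-6 - 5/(-8) + 2*(-8)) = 124 - 61*(-6 - 5*(-⅛) - 16) = 124 - 61*(-6 + 5/8 - 16) = 124 - 61*(-171/8) = 124 + 10431/8 = 11423/8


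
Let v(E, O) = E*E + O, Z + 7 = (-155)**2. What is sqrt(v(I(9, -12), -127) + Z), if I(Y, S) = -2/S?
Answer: sqrt(860077)/6 ≈ 154.57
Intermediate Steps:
Z = 24018 (Z = -7 + (-155)**2 = -7 + 24025 = 24018)
v(E, O) = O + E**2 (v(E, O) = E**2 + O = O + E**2)
sqrt(v(I(9, -12), -127) + Z) = sqrt((-127 + (-2/(-12))**2) + 24018) = sqrt((-127 + (-2*(-1/12))**2) + 24018) = sqrt((-127 + (1/6)**2) + 24018) = sqrt((-127 + 1/36) + 24018) = sqrt(-4571/36 + 24018) = sqrt(860077/36) = sqrt(860077)/6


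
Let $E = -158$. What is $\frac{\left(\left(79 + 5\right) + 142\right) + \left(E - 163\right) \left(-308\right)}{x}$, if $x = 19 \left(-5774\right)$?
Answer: $- \frac{49547}{54853} \approx -0.90327$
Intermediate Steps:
$x = -109706$
$\frac{\left(\left(79 + 5\right) + 142\right) + \left(E - 163\right) \left(-308\right)}{x} = \frac{\left(\left(79 + 5\right) + 142\right) + \left(-158 - 163\right) \left(-308\right)}{-109706} = \left(\left(84 + 142\right) - -98868\right) \left(- \frac{1}{109706}\right) = \left(226 + 98868\right) \left(- \frac{1}{109706}\right) = 99094 \left(- \frac{1}{109706}\right) = - \frac{49547}{54853}$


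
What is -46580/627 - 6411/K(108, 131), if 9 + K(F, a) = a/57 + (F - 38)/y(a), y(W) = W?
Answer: 27869975339/28874604 ≈ 965.21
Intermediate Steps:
K(F, a) = -9 + a/57 + (-38 + F)/a (K(F, a) = -9 + (a/57 + (F - 38)/a) = -9 + (a*(1/57) + (-38 + F)/a) = -9 + (a/57 + (-38 + F)/a) = -9 + a/57 + (-38 + F)/a)
-46580/627 - 6411/K(108, 131) = -46580/627 - 6411*131/(-38 + 108 + (1/57)*131*(-513 + 131)) = -46580*1/627 - 6411*131/(-38 + 108 + (1/57)*131*(-382)) = -46580/627 - 6411*131/(-38 + 108 - 50042/57) = -46580/627 - 6411/((1/131)*(-46052/57)) = -46580/627 - 6411/(-46052/7467) = -46580/627 - 6411*(-7467/46052) = -46580/627 + 47870937/46052 = 27869975339/28874604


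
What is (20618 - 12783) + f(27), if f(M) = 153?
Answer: 7988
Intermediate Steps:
(20618 - 12783) + f(27) = (20618 - 12783) + 153 = 7835 + 153 = 7988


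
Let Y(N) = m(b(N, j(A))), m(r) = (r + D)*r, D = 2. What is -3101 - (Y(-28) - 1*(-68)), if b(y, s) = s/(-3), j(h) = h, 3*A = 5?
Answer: -256624/81 ≈ -3168.2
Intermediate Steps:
A = 5/3 (A = (⅓)*5 = 5/3 ≈ 1.6667)
b(y, s) = -s/3 (b(y, s) = s*(-⅓) = -s/3)
m(r) = r*(2 + r) (m(r) = (r + 2)*r = (2 + r)*r = r*(2 + r))
Y(N) = -65/81 (Y(N) = (-⅓*5/3)*(2 - ⅓*5/3) = -5*(2 - 5/9)/9 = -5/9*13/9 = -65/81)
-3101 - (Y(-28) - 1*(-68)) = -3101 - (-65/81 - 1*(-68)) = -3101 - (-65/81 + 68) = -3101 - 1*5443/81 = -3101 - 5443/81 = -256624/81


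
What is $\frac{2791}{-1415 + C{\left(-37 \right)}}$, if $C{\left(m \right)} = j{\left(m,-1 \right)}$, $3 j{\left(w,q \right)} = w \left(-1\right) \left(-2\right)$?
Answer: $- \frac{8373}{4319} \approx -1.9386$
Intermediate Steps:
$j{\left(w,q \right)} = \frac{2 w}{3}$ ($j{\left(w,q \right)} = \frac{w \left(-1\right) \left(-2\right)}{3} = \frac{- w \left(-2\right)}{3} = \frac{2 w}{3}$)
$C{\left(m \right)} = \frac{2 m}{3}$
$\frac{2791}{-1415 + C{\left(-37 \right)}} = \frac{2791}{-1415 + \frac{2}{3} \left(-37\right)} = \frac{2791}{-1415 - \frac{74}{3}} = \frac{2791}{- \frac{4319}{3}} = 2791 \left(- \frac{3}{4319}\right) = - \frac{8373}{4319}$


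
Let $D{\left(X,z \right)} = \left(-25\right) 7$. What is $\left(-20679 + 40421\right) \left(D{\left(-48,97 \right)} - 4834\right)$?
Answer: $-98887678$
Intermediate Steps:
$D{\left(X,z \right)} = -175$
$\left(-20679 + 40421\right) \left(D{\left(-48,97 \right)} - 4834\right) = \left(-20679 + 40421\right) \left(-175 - 4834\right) = 19742 \left(-5009\right) = -98887678$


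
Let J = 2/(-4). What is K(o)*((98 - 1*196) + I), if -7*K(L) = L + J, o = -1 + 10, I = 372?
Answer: -2329/7 ≈ -332.71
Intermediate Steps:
J = -½ (J = 2*(-¼) = -½ ≈ -0.50000)
o = 9
K(L) = 1/14 - L/7 (K(L) = -(L - ½)/7 = -(-½ + L)/7 = 1/14 - L/7)
K(o)*((98 - 1*196) + I) = (1/14 - ⅐*9)*((98 - 1*196) + 372) = (1/14 - 9/7)*((98 - 196) + 372) = -17*(-98 + 372)/14 = -17/14*274 = -2329/7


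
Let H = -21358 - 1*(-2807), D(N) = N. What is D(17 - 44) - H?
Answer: 18524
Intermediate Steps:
H = -18551 (H = -21358 + 2807 = -18551)
D(17 - 44) - H = (17 - 44) - 1*(-18551) = -27 + 18551 = 18524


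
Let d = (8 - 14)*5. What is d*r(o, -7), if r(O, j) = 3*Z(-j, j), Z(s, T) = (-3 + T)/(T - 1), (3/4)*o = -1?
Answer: -225/2 ≈ -112.50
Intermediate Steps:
o = -4/3 (o = (4/3)*(-1) = -4/3 ≈ -1.3333)
Z(s, T) = (-3 + T)/(-1 + T)
d = -30 (d = -6*5 = -30)
r(O, j) = 3*(-3 + j)/(-1 + j) (r(O, j) = 3*((-3 + j)/(-1 + j)) = 3*(-3 + j)/(-1 + j))
d*r(o, -7) = -90*(-3 - 7)/(-1 - 7) = -90*(-10)/(-8) = -90*(-1)*(-10)/8 = -30*15/4 = -225/2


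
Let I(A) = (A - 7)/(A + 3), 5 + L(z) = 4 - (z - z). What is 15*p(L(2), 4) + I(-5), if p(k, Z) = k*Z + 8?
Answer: 66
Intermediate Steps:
L(z) = -1 (L(z) = -5 + (4 - (z - z)) = -5 + (4 - 1*0) = -5 + (4 + 0) = -5 + 4 = -1)
p(k, Z) = 8 + Z*k (p(k, Z) = Z*k + 8 = 8 + Z*k)
I(A) = (-7 + A)/(3 + A)
15*p(L(2), 4) + I(-5) = 15*(8 + 4*(-1)) + (-7 - 5)/(3 - 5) = 15*(8 - 4) - 12/(-2) = 15*4 - 1/2*(-12) = 60 + 6 = 66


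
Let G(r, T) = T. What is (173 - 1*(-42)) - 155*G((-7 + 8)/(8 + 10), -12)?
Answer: 2075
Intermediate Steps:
(173 - 1*(-42)) - 155*G((-7 + 8)/(8 + 10), -12) = (173 - 1*(-42)) - 155*(-12) = (173 + 42) + 1860 = 215 + 1860 = 2075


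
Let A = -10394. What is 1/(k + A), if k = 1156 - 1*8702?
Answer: -1/17940 ≈ -5.5741e-5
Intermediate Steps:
k = -7546 (k = 1156 - 8702 = -7546)
1/(k + A) = 1/(-7546 - 10394) = 1/(-17940) = -1/17940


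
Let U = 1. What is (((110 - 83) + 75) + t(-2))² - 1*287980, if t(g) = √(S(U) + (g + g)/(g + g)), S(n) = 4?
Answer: -277571 + 204*√5 ≈ -2.7712e+5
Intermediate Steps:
t(g) = √5 (t(g) = √(4 + (g + g)/(g + g)) = √(4 + (2*g)/((2*g))) = √(4 + (2*g)*(1/(2*g))) = √(4 + 1) = √5)
(((110 - 83) + 75) + t(-2))² - 1*287980 = (((110 - 83) + 75) + √5)² - 1*287980 = ((27 + 75) + √5)² - 287980 = (102 + √5)² - 287980 = -287980 + (102 + √5)²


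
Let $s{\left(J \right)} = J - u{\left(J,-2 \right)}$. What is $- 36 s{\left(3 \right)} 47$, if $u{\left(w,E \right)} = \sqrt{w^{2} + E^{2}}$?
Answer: $-5076 + 1692 \sqrt{13} \approx 1024.6$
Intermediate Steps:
$u{\left(w,E \right)} = \sqrt{E^{2} + w^{2}}$
$s{\left(J \right)} = J - \sqrt{4 + J^{2}}$ ($s{\left(J \right)} = J - \sqrt{\left(-2\right)^{2} + J^{2}} = J - \sqrt{4 + J^{2}}$)
$- 36 s{\left(3 \right)} 47 = - 36 \left(3 - \sqrt{4 + 3^{2}}\right) 47 = - 36 \left(3 - \sqrt{4 + 9}\right) 47 = - 36 \left(3 - \sqrt{13}\right) 47 = \left(-108 + 36 \sqrt{13}\right) 47 = -5076 + 1692 \sqrt{13}$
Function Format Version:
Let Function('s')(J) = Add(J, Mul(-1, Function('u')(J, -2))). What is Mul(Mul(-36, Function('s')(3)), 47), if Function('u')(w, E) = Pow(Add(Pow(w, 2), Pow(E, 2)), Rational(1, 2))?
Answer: Add(-5076, Mul(1692, Pow(13, Rational(1, 2)))) ≈ 1024.6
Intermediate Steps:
Function('u')(w, E) = Pow(Add(Pow(E, 2), Pow(w, 2)), Rational(1, 2))
Function('s')(J) = Add(J, Mul(-1, Pow(Add(4, Pow(J, 2)), Rational(1, 2)))) (Function('s')(J) = Add(J, Mul(-1, Pow(Add(Pow(-2, 2), Pow(J, 2)), Rational(1, 2)))) = Add(J, Mul(-1, Pow(Add(4, Pow(J, 2)), Rational(1, 2)))))
Mul(Mul(-36, Function('s')(3)), 47) = Mul(Mul(-36, Add(3, Mul(-1, Pow(Add(4, Pow(3, 2)), Rational(1, 2))))), 47) = Mul(Mul(-36, Add(3, Mul(-1, Pow(Add(4, 9), Rational(1, 2))))), 47) = Mul(Mul(-36, Add(3, Mul(-1, Pow(13, Rational(1, 2))))), 47) = Mul(Add(-108, Mul(36, Pow(13, Rational(1, 2)))), 47) = Add(-5076, Mul(1692, Pow(13, Rational(1, 2))))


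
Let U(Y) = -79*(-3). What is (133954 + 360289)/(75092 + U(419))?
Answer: 494243/75329 ≈ 6.5611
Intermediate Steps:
U(Y) = 237
(133954 + 360289)/(75092 + U(419)) = (133954 + 360289)/(75092 + 237) = 494243/75329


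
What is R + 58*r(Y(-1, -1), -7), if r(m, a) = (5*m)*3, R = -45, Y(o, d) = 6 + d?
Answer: 4305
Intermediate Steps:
r(m, a) = 15*m
R + 58*r(Y(-1, -1), -7) = -45 + 58*(15*(6 - 1)) = -45 + 58*(15*5) = -45 + 58*75 = -45 + 4350 = 4305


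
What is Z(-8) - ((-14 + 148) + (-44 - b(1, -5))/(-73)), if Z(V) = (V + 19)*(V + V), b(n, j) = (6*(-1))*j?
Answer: -22704/73 ≈ -311.01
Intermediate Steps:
b(n, j) = -6*j
Z(V) = 2*V*(19 + V) (Z(V) = (19 + V)*(2*V) = 2*V*(19 + V))
Z(-8) - ((-14 + 148) + (-44 - b(1, -5))/(-73)) = 2*(-8)*(19 - 8) - ((-14 + 148) + (-44 - (-6)*(-5))/(-73)) = 2*(-8)*11 - (134 + (-44 - 1*30)*(-1/73)) = -176 - (134 + (-44 - 30)*(-1/73)) = -176 - (134 - 74*(-1/73)) = -176 - (134 + 74/73) = -176 - 1*9856/73 = -176 - 9856/73 = -22704/73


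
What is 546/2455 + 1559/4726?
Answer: 6407741/11602330 ≈ 0.55228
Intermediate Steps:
546/2455 + 1559/4726 = 6407741/11602330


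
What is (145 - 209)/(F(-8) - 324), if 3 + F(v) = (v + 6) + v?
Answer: 64/337 ≈ 0.18991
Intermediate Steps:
F(v) = 3 + 2*v (F(v) = -3 + ((v + 6) + v) = -3 + ((6 + v) + v) = -3 + (6 + 2*v) = 3 + 2*v)
(145 - 209)/(F(-8) - 324) = (145 - 209)/((3 + 2*(-8)) - 324) = -64/((3 - 16) - 324) = -64/(-13 - 324) = -64/(-337) = -64*(-1/337) = 64/337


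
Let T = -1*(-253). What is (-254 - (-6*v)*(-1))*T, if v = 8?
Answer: -76406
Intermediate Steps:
T = 253
(-254 - (-6*v)*(-1))*T = (-254 - (-6*8)*(-1))*253 = (-254 - (-48)*(-1))*253 = (-254 - 1*48)*253 = (-254 - 48)*253 = -302*253 = -76406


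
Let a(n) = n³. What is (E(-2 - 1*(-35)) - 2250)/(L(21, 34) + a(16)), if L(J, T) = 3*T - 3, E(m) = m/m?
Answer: -2249/4195 ≈ -0.53611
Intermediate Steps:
E(m) = 1
L(J, T) = -3 + 3*T
(E(-2 - 1*(-35)) - 2250)/(L(21, 34) + a(16)) = (1 - 2250)/((-3 + 3*34) + 16³) = -2249/((-3 + 102) + 4096) = -2249/(99 + 4096) = -2249/4195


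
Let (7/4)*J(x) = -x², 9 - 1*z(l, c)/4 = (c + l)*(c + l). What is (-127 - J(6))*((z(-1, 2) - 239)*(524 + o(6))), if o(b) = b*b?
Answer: 12337200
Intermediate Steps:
z(l, c) = 36 - 4*(c + l)² (z(l, c) = 36 - 4*(c + l)*(c + l) = 36 - 4*(c + l)²)
o(b) = b²
J(x) = -4*x²/7 (J(x) = 4*(-x²)/7 = -4*x²/7)
(-127 - J(6))*((z(-1, 2) - 239)*(524 + o(6))) = (-127 - (-4)*6²/7)*(((36 - 4*(2 - 1)²) - 239)*(524 + 6²)) = (-127 - (-4)*36/7)*(((36 - 4*1²) - 239)*(524 + 36)) = (-127 - 1*(-144/7))*(((36 - 4*1) - 239)*560) = (-127 + 144/7)*(((36 - 4) - 239)*560) = -745*(32 - 239)*560/7 = -(-154215)*560/7 = -745/7*(-115920) = 12337200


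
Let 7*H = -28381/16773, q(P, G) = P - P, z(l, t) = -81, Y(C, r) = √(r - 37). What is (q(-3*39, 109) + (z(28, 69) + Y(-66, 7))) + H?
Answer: -9538672/117411 + I*√30 ≈ -81.242 + 5.4772*I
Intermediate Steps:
Y(C, r) = √(-37 + r)
q(P, G) = 0
H = -28381/117411 (H = (-28381/16773)/7 = (-28381*1/16773)/7 = (⅐)*(-28381/16773) = -28381/117411 ≈ -0.24172)
(q(-3*39, 109) + (z(28, 69) + Y(-66, 7))) + H = (0 + (-81 + √(-37 + 7))) - 28381/117411 = (0 + (-81 + √(-30))) - 28381/117411 = (0 + (-81 + I*√30)) - 28381/117411 = (-81 + I*√30) - 28381/117411 = -9538672/117411 + I*√30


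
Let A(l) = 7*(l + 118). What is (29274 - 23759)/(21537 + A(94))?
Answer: 5515/23021 ≈ 0.23956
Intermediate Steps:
A(l) = 826 + 7*l (A(l) = 7*(118 + l) = 826 + 7*l)
(29274 - 23759)/(21537 + A(94)) = (29274 - 23759)/(21537 + (826 + 7*94)) = 5515/(21537 + (826 + 658)) = 5515/(21537 + 1484) = 5515/23021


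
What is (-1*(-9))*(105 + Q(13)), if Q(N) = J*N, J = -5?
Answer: 360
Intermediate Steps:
Q(N) = -5*N
(-1*(-9))*(105 + Q(13)) = (-1*(-9))*(105 - 5*13) = 9*(105 - 65) = 9*40 = 360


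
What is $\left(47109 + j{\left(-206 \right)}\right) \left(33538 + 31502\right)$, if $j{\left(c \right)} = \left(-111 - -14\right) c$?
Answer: $4363598640$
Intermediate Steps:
$j{\left(c \right)} = - 97 c$ ($j{\left(c \right)} = \left(-111 + 14\right) c = - 97 c$)
$\left(47109 + j{\left(-206 \right)}\right) \left(33538 + 31502\right) = \left(47109 - -19982\right) \left(33538 + 31502\right) = \left(47109 + 19982\right) 65040 = 67091 \cdot 65040 = 4363598640$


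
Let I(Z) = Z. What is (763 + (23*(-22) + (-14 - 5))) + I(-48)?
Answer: 190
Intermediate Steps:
(763 + (23*(-22) + (-14 - 5))) + I(-48) = (763 + (23*(-22) + (-14 - 5))) - 48 = (763 + (-506 - 19)) - 48 = (763 - 525) - 48 = 238 - 48 = 190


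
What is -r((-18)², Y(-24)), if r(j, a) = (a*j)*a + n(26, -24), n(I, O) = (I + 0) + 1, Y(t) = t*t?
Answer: -107495451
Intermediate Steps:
Y(t) = t²
n(I, O) = 1 + I (n(I, O) = I + 1 = 1 + I)
r(j, a) = 27 + j*a² (r(j, a) = (a*j)*a + (1 + 26) = j*a² + 27 = 27 + j*a²)
-r((-18)², Y(-24)) = -(27 + (-18)²*((-24)²)²) = -(27 + 324*576²) = -(27 + 324*331776) = -(27 + 107495424) = -1*107495451 = -107495451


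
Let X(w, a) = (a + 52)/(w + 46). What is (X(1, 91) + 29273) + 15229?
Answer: 2091737/47 ≈ 44505.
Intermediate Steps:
X(w, a) = (52 + a)/(46 + w)
(X(1, 91) + 29273) + 15229 = ((52 + 91)/(46 + 1) + 29273) + 15229 = (143/47 + 29273) + 15229 = 1375974/47 + 15229 = 2091737/47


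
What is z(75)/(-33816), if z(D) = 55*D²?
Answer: -103125/11272 ≈ -9.1488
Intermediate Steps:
z(75)/(-33816) = (55*75²)/(-33816) = (55*5625)*(-1/33816) = 309375*(-1/33816) = -103125/11272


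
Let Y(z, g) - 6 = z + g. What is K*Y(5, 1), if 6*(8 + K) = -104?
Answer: -304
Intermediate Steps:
Y(z, g) = 6 + g + z (Y(z, g) = 6 + (z + g) = 6 + (g + z) = 6 + g + z)
K = -76/3 (K = -8 + (1/6)*(-104) = -8 - 52/3 = -76/3 ≈ -25.333)
K*Y(5, 1) = -76*(6 + 1 + 5)/3 = -76/3*12 = -304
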